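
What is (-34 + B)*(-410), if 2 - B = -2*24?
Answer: -6560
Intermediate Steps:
B = 50 (B = 2 - (-2)*24 = 2 - 1*(-48) = 2 + 48 = 50)
(-34 + B)*(-410) = (-34 + 50)*(-410) = 16*(-410) = -6560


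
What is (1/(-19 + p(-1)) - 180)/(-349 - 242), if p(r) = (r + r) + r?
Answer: 3961/13002 ≈ 0.30465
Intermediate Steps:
p(r) = 3*r (p(r) = 2*r + r = 3*r)
(1/(-19 + p(-1)) - 180)/(-349 - 242) = (1/(-19 + 3*(-1)) - 180)/(-349 - 242) = (1/(-19 - 3) - 180)/(-591) = (1/(-22) - 180)*(-1/591) = (-1/22 - 180)*(-1/591) = -3961/22*(-1/591) = 3961/13002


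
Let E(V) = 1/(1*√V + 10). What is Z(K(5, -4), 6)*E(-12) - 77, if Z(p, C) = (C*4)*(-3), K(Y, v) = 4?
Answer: (-77*√3 + 421*I)/(√3 - 5*I) ≈ -83.429 + 2.2269*I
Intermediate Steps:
E(V) = 1/(10 + √V) (E(V) = 1/(√V + 10) = 1/(10 + √V))
Z(p, C) = -12*C (Z(p, C) = (4*C)*(-3) = -12*C)
Z(K(5, -4), 6)*E(-12) - 77 = (-12*6)/(10 + √(-12)) - 77 = -72/(10 + 2*I*√3) - 77 = -77 - 72/(10 + 2*I*√3)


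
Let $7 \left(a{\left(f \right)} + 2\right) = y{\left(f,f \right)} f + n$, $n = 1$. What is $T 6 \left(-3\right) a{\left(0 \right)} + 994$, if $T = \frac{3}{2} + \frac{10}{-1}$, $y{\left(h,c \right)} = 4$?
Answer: $\frac{4969}{7} \approx 709.86$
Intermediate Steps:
$a{\left(f \right)} = - \frac{13}{7} + \frac{4 f}{7}$ ($a{\left(f \right)} = -2 + \frac{4 f + 1}{7} = -2 + \frac{1 + 4 f}{7} = -2 + \left(\frac{1}{7} + \frac{4 f}{7}\right) = - \frac{13}{7} + \frac{4 f}{7}$)
$T = - \frac{17}{2}$ ($T = 3 \cdot \frac{1}{2} + 10 \left(-1\right) = \frac{3}{2} - 10 = - \frac{17}{2} \approx -8.5$)
$T 6 \left(-3\right) a{\left(0 \right)} + 994 = - \frac{17 \cdot 6 \left(-3\right)}{2} \left(- \frac{13}{7} + \frac{4}{7} \cdot 0\right) + 994 = \left(- \frac{17}{2}\right) \left(-18\right) \left(- \frac{13}{7} + 0\right) + 994 = 153 \left(- \frac{13}{7}\right) + 994 = - \frac{1989}{7} + 994 = \frac{4969}{7}$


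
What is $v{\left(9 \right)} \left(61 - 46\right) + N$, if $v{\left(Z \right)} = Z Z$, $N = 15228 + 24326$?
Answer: $40769$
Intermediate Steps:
$N = 39554$
$v{\left(Z \right)} = Z^{2}$
$v{\left(9 \right)} \left(61 - 46\right) + N = 9^{2} \left(61 - 46\right) + 39554 = 81 \cdot 15 + 39554 = 1215 + 39554 = 40769$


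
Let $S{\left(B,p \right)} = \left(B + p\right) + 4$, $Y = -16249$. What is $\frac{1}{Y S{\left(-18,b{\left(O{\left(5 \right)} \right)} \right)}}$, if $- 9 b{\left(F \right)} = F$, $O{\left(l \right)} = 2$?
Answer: $\frac{9}{2079872} \approx 4.3272 \cdot 10^{-6}$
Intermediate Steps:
$b{\left(F \right)} = - \frac{F}{9}$
$S{\left(B,p \right)} = 4 + B + p$
$\frac{1}{Y S{\left(-18,b{\left(O{\left(5 \right)} \right)} \right)}} = \frac{1}{\left(-16249\right) \left(4 - 18 - \frac{2}{9}\right)} = \frac{1}{\left(-16249\right) \left(- \frac{128}{9}\right)} = \frac{1}{\frac{2079872}{9}} = \frac{9}{2079872}$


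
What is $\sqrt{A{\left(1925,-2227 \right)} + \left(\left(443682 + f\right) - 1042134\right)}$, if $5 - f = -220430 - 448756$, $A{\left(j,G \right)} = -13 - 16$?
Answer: $\sqrt{70710} \approx 265.91$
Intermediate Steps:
$A{\left(j,G \right)} = -29$ ($A{\left(j,G \right)} = -13 - 16 = -29$)
$f = 669191$ ($f = 5 - \left(-220430 - 448756\right) = 5 - -669186 = 5 + 669186 = 669191$)
$\sqrt{A{\left(1925,-2227 \right)} + \left(\left(443682 + f\right) - 1042134\right)} = \sqrt{-29 + \left(\left(443682 + 669191\right) - 1042134\right)} = \sqrt{-29 + \left(1112873 - 1042134\right)} = \sqrt{-29 + 70739} = \sqrt{70710}$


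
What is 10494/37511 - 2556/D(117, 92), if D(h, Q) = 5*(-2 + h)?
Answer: -89844066/21568825 ≈ -4.1655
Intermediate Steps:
D(h, Q) = -10 + 5*h
10494/37511 - 2556/D(117, 92) = 10494/37511 - 2556/(-10 + 5*117) = 10494*(1/37511) - 2556/(-10 + 585) = 10494/37511 - 2556/575 = -89844066/21568825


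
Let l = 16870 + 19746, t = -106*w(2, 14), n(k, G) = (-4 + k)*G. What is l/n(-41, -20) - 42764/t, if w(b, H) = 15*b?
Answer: 645527/11925 ≈ 54.132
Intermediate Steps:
n(k, G) = G*(-4 + k)
t = -3180 (t = -1590*2 = -106*30 = -3180)
l = 36616
l/n(-41, -20) - 42764/t = 36616/((-20*(-4 - 41))) - 42764/(-3180) = 36616/((-20*(-45))) - 42764*(-1/3180) = 36616/900 + 10691/795 = 36616*(1/900) + 10691/795 = 9154/225 + 10691/795 = 645527/11925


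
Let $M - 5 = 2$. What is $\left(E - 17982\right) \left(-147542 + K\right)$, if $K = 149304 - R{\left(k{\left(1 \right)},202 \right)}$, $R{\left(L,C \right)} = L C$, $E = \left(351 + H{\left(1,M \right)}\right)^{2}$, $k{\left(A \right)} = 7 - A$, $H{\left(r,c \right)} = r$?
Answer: $58257100$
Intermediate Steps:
$M = 7$ ($M = 5 + 2 = 7$)
$E = 123904$ ($E = \left(351 + 1\right)^{2} = 352^{2} = 123904$)
$R{\left(L,C \right)} = C L$
$K = 148092$ ($K = 149304 - 202 \left(7 - 1\right) = 149304 - 202 \cdot 6 = 149304 - 1212 = 148092$)
$\left(E - 17982\right) \left(-147542 + K\right) = \left(123904 - 17982\right) \left(-147542 + 148092\right) = 105922 \cdot 550 = 58257100$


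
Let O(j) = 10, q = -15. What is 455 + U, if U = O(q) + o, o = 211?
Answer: 676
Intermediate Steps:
U = 221 (U = 10 + 211 = 221)
455 + U = 455 + 221 = 676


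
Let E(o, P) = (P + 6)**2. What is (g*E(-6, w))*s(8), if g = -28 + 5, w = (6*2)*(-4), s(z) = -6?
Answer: 243432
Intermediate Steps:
w = -48 (w = 12*(-4) = -48)
E(o, P) = (6 + P)**2
g = -23
(g*E(-6, w))*s(8) = -23*(6 - 48)**2*(-6) = -23*(-42)**2*(-6) = -23*1764*(-6) = -40572*(-6) = 243432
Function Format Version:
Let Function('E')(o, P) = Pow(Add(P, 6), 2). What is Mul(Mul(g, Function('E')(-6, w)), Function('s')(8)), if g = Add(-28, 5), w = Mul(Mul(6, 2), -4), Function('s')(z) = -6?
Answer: 243432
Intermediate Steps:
w = -48 (w = Mul(12, -4) = -48)
Function('E')(o, P) = Pow(Add(6, P), 2)
g = -23
Mul(Mul(g, Function('E')(-6, w)), Function('s')(8)) = Mul(Mul(-23, Pow(Add(6, -48), 2)), -6) = Mul(Mul(-23, Pow(-42, 2)), -6) = Mul(Mul(-23, 1764), -6) = Mul(-40572, -6) = 243432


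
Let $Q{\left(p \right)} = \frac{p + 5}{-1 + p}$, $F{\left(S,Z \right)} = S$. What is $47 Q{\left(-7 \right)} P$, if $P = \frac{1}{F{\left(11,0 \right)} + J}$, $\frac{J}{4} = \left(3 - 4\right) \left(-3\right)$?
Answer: $\frac{47}{92} \approx 0.51087$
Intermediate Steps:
$Q{\left(p \right)} = \frac{5 + p}{-1 + p}$
$J = 12$ ($J = 4 \left(3 - 4\right) \left(-3\right) = 4 \left(\left(-1\right) \left(-3\right)\right) = 4 \cdot 3 = 12$)
$P = \frac{1}{23}$ ($P = \frac{1}{11 + 12} = \frac{1}{23} \approx 0.043478$)
$47 Q{\left(-7 \right)} P = 47 \frac{5 - 7}{-1 - 7} \cdot \frac{1}{23} = 47 \frac{1}{-8} \left(-2\right) \frac{1}{23} = 47 \left(\left(- \frac{1}{8}\right) \left(-2\right)\right) \frac{1}{23} = 47 \cdot \frac{1}{4} \cdot \frac{1}{23} = \frac{47}{4} \cdot \frac{1}{23} = \frac{47}{92}$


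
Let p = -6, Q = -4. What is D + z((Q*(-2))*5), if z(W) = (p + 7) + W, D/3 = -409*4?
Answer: -4867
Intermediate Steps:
D = -4908 (D = 3*(-409*4) = 3*(-1636) = -4908)
z(W) = 1 + W (z(W) = (-6 + 7) + W = 1 + W)
D + z((Q*(-2))*5) = -4908 + (1 - 4*(-2)*5) = -4908 + (1 + 8*5) = -4908 + (1 + 40) = -4908 + 41 = -4867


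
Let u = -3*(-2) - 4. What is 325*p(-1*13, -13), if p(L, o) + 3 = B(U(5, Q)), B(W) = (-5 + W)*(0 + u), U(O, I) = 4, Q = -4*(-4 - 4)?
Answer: -1625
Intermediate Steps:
u = 2 (u = 6 - 4 = 2)
Q = 32 (Q = -4*(-8) = 32)
B(W) = -10 + 2*W (B(W) = (-5 + W)*(0 + 2) = (-5 + W)*2 = -10 + 2*W)
p(L, o) = -5 (p(L, o) = -3 + (-10 + 2*4) = -3 + (-10 + 8) = -3 - 2 = -5)
325*p(-1*13, -13) = 325*(-5) = -1625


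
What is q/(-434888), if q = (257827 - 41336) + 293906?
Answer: -510397/434888 ≈ -1.1736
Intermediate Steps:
q = 510397 (q = 216491 + 293906 = 510397)
q/(-434888) = 510397/(-434888) = 510397*(-1/434888) = -510397/434888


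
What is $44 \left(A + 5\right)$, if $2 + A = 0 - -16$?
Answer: $836$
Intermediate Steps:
$A = 14$ ($A = -2 + \left(0 - -16\right) = -2 + \left(0 + 16\right) = -2 + 16 = 14$)
$44 \left(A + 5\right) = 44 \left(14 + 5\right) = 44 \cdot 19 = 836$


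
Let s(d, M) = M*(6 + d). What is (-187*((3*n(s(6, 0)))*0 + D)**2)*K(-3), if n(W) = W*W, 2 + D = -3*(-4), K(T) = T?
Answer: 56100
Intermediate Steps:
D = 10 (D = -2 - 3*(-4) = -2 + 12 = 10)
n(W) = W**2
(-187*((3*n(s(6, 0)))*0 + D)**2)*K(-3) = -187*((3*(0*(6 + 6))**2)*0 + 10)**2*(-3) = -187*((3*(0*12)**2)*0 + 10)**2*(-3) = -187*((3*0**2)*0 + 10)**2*(-3) = -187*((3*0)*0 + 10)**2*(-3) = -187*(0*0 + 10)**2*(-3) = -187*(0 + 10)**2*(-3) = -187*10**2*(-3) = -187*100*(-3) = -18700*(-3) = 56100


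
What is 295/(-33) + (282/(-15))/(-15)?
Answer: -6341/825 ≈ -7.6861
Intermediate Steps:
295/(-33) + (282/(-15))/(-15) = 295*(-1/33) + (282*(-1/15))*(-1/15) = -295/33 - 94/5*(-1/15) = -295/33 + 94/75 = -6341/825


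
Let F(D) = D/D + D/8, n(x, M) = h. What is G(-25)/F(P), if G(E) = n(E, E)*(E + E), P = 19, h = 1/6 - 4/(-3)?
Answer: -200/9 ≈ -22.222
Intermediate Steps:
h = 3/2 (h = 1*(1/6) - 4*(-1/3) = 1/6 + 4/3 = 3/2 ≈ 1.5000)
n(x, M) = 3/2
G(E) = 3*E (G(E) = 3*(E + E)/2 = 3*(2*E)/2 = 3*E)
F(D) = 1 + D/8 (F(D) = 1 + D*(1/8) = 1 + D/8)
G(-25)/F(P) = (3*(-25))/(1 + (1/8)*19) = -75/(1 + 19/8) = -75/27/8 = -75*8/27 = -200/9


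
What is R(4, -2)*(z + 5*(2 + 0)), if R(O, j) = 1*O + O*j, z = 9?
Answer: -76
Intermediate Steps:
R(O, j) = O + O*j
R(4, -2)*(z + 5*(2 + 0)) = (4*(1 - 2))*(9 + 5*(2 + 0)) = (4*(-1))*(9 + 5*2) = -4*(9 + 10) = -4*19 = -76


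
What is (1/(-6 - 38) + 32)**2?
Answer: 1979649/1936 ≈ 1022.5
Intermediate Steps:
(1/(-6 - 38) + 32)**2 = (1/(-44) + 32)**2 = (-1/44 + 32)**2 = (1407/44)**2 = 1979649/1936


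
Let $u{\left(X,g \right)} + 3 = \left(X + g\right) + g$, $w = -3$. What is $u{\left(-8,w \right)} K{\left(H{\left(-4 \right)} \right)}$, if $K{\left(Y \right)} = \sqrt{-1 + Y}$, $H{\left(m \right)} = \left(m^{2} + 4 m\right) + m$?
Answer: $- 17 i \sqrt{5} \approx - 38.013 i$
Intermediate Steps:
$H{\left(m \right)} = m^{2} + 5 m$
$u{\left(X,g \right)} = -3 + X + 2 g$ ($u{\left(X,g \right)} = -3 + \left(\left(X + g\right) + g\right) = -3 + \left(X + 2 g\right) = -3 + X + 2 g$)
$u{\left(-8,w \right)} K{\left(H{\left(-4 \right)} \right)} = \left(-3 - 8 + 2 \left(-3\right)\right) \sqrt{-1 - 4 \left(5 - 4\right)} = \left(-3 - 8 - 6\right) \sqrt{-1 - 4} = - 17 \sqrt{-1 - 4} = - 17 \sqrt{-5} = - 17 i \sqrt{5}$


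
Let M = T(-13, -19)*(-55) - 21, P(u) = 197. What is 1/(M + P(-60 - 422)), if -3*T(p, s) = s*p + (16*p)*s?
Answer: 3/231473 ≈ 1.2960e-5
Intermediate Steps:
T(p, s) = -17*p*s/3 (T(p, s) = -(s*p + (16*p)*s)/3 = -(p*s + 16*p*s)/3 = -17*p*s/3)
M = 230882/3 (M = -17/3*(-13)*(-19)*(-55) - 21 = -4199/3*(-55) - 21 = 230945/3 - 21 = 230882/3 ≈ 76961.)
1/(M + P(-60 - 422)) = 1/(230882/3 + 197) = 1/(231473/3) = 3/231473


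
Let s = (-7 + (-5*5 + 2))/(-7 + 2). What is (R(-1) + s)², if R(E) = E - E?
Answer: 36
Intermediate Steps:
R(E) = 0
s = 6 (s = (-7 + (-25 + 2))/(-5) = (-7 - 23)*(-⅕) = -30*(-⅕) = 6)
(R(-1) + s)² = (0 + 6)² = 6² = 36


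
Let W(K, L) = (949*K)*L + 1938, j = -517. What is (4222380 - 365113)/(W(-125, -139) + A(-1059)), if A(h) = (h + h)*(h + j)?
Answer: 3857267/19828781 ≈ 0.19453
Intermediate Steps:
W(K, L) = 1938 + 949*K*L (W(K, L) = 949*K*L + 1938 = 1938 + 949*K*L)
A(h) = 2*h*(-517 + h) (A(h) = (h + h)*(h - 517) = (2*h)*(-517 + h) = 2*h*(-517 + h))
(4222380 - 365113)/(W(-125, -139) + A(-1059)) = (4222380 - 365113)/((1938 + 949*(-125)*(-139)) + 2*(-1059)*(-517 - 1059)) = 3857267/((1938 + 16488875) + 2*(-1059)*(-1576)) = 3857267/(16490813 + 3337968) = 3857267/19828781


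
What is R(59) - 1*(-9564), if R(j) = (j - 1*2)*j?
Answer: 12927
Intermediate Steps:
R(j) = j*(-2 + j) (R(j) = (j - 2)*j = (-2 + j)*j = j*(-2 + j))
R(59) - 1*(-9564) = 59*(-2 + 59) - 1*(-9564) = 59*57 + 9564 = 3363 + 9564 = 12927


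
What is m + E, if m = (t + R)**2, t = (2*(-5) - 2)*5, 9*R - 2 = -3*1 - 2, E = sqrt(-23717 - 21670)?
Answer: 32761/9 + 123*I*sqrt(3) ≈ 3640.1 + 213.04*I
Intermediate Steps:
E = 123*I*sqrt(3) (E = sqrt(-45387) = 123*I*sqrt(3) ≈ 213.04*I)
R = -1/3 (R = 2/9 + (-3*1 - 2)/9 = 2/9 + (-3 - 2)/9 = 2/9 + (1/9)*(-5) = 2/9 - 5/9 = -1/3 ≈ -0.33333)
t = -60 (t = (-10 - 2)*5 = -12*5 = -60)
m = 32761/9 (m = (-60 - 1/3)**2 = (-181/3)**2 = 32761/9 ≈ 3640.1)
m + E = 32761/9 + 123*I*sqrt(3)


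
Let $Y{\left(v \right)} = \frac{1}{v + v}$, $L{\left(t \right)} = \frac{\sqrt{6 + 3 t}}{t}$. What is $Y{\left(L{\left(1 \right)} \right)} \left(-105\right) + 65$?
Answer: $\frac{95}{2} \approx 47.5$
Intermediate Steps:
$L{\left(t \right)} = \frac{\sqrt{6 + 3 t}}{t}$
$Y{\left(v \right)} = \frac{1}{2 v}$
$Y{\left(L{\left(1 \right)} \right)} \left(-105\right) + 65 = \frac{1}{2 \frac{\sqrt{6 + 3 \cdot 1}}{1}} \left(-105\right) + 65 = \frac{1}{2 \cdot 1 \sqrt{6 + 3}} \left(-105\right) + 65 = \frac{1}{2 \cdot 1 \sqrt{9}} \left(-105\right) + 65 = \frac{1}{2 \cdot 1 \cdot 3} \left(-105\right) + 65 = \frac{1}{2 \cdot 3} \left(-105\right) + 65 = \frac{1}{2} \cdot \frac{1}{3} \left(-105\right) + 65 = \frac{1}{6} \left(-105\right) + 65 = - \frac{35}{2} + 65 = \frac{95}{2}$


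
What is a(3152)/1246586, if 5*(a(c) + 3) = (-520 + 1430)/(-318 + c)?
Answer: -160/67938937 ≈ -2.3551e-6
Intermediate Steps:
a(c) = -3 + 182/(-318 + c) (a(c) = -3 + ((-520 + 1430)/(-318 + c))/5 = -3 + (910/(-318 + c))/5 = -3 + 182/(-318 + c))
a(3152)/1246586 = ((1136 - 3*3152)/(-318 + 3152))/1246586 = ((1136 - 9456)/2834)*(1/1246586) = ((1/2834)*(-8320))*(1/1246586) = -320/109*1/1246586 = -160/67938937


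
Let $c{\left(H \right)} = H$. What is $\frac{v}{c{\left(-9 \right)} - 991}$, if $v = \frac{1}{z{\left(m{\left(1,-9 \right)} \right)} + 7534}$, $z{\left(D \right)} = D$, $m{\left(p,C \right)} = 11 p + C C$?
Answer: $- \frac{1}{7626000} \approx -1.3113 \cdot 10^{-7}$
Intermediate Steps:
$m{\left(p,C \right)} = C^{2} + 11 p$ ($m{\left(p,C \right)} = 11 p + C^{2} = C^{2} + 11 p$)
$v = \frac{1}{7626}$ ($v = \frac{1}{\left(\left(-9\right)^{2} + 11 \cdot 1\right) + 7534} = \frac{1}{\left(81 + 11\right) + 7534} = \frac{1}{92 + 7534} = \frac{1}{7626} \approx 0.00013113$)
$\frac{v}{c{\left(-9 \right)} - 991} = \frac{1}{7626 \left(-9 - 991\right)} = \frac{1}{7626 \left(-1000\right)} = \frac{1}{7626} \left(- \frac{1}{1000}\right) = - \frac{1}{7626000}$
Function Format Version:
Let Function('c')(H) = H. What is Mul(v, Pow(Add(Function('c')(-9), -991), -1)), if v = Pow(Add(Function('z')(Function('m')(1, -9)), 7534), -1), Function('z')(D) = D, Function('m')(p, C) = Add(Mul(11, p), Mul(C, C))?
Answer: Rational(-1, 7626000) ≈ -1.3113e-7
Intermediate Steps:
Function('m')(p, C) = Add(Pow(C, 2), Mul(11, p)) (Function('m')(p, C) = Add(Mul(11, p), Pow(C, 2)) = Add(Pow(C, 2), Mul(11, p)))
v = Rational(1, 7626) (v = Pow(Add(Add(Pow(-9, 2), Mul(11, 1)), 7534), -1) = Pow(Add(Add(81, 11), 7534), -1) = Pow(Add(92, 7534), -1) = Pow(7626, -1) = Rational(1, 7626) ≈ 0.00013113)
Mul(v, Pow(Add(Function('c')(-9), -991), -1)) = Mul(Rational(1, 7626), Pow(Add(-9, -991), -1)) = Mul(Rational(1, 7626), Pow(-1000, -1)) = Mul(Rational(1, 7626), Rational(-1, 1000)) = Rational(-1, 7626000)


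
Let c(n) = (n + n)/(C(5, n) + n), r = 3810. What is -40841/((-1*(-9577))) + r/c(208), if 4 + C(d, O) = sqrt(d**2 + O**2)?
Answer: 928329703/498004 + 1905*sqrt(43289)/208 ≈ 3769.7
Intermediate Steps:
C(d, O) = -4 + sqrt(O**2 + d**2) (C(d, O) = -4 + sqrt(d**2 + O**2) = -4 + sqrt(O**2 + d**2))
c(n) = 2*n/(-4 + n + sqrt(25 + n**2)) (c(n) = (n + n)/((-4 + sqrt(n**2 + 5**2)) + n) = (2*n)/((-4 + sqrt(n**2 + 25)) + n) = (2*n)/((-4 + sqrt(25 + n**2)) + n) = (2*n)/(-4 + n + sqrt(25 + n**2)) = 2*n/(-4 + n + sqrt(25 + n**2)))
-40841/((-1*(-9577))) + r/c(208) = -40841/((-1*(-9577))) + 3810/((2*208/(-4 + 208 + sqrt(25 + 208**2)))) = -40841/9577 + 3810/((2*208/(-4 + 208 + sqrt(25 + 43264)))) = -40841*1/9577 + 3810/((2*208/(-4 + 208 + sqrt(43289)))) = -40841/9577 + 3810/((2*208/(204 + sqrt(43289)))) = -40841/9577 + 3810/((416/(204 + sqrt(43289)))) = -40841/9577 + 3810*(51/104 + sqrt(43289)/416) = -40841/9577 + (97155/52 + 1905*sqrt(43289)/208) = 928329703/498004 + 1905*sqrt(43289)/208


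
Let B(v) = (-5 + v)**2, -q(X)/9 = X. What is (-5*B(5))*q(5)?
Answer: 0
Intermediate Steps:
q(X) = -9*X
(-5*B(5))*q(5) = (-5*(-5 + 5)**2)*(-9*5) = -5*0**2*(-45) = -5*0*(-45) = 0*(-45) = 0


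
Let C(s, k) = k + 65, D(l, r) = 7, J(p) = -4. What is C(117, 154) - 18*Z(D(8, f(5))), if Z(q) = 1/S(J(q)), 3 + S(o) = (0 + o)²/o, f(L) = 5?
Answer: 1551/7 ≈ 221.57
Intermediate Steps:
S(o) = -3 + o (S(o) = -3 + (0 + o)²/o = -3 + o²/o = -3 + o)
Z(q) = -⅐ (Z(q) = 1/(-3 - 4) = 1/(-7) = -⅐)
C(s, k) = 65 + k
C(117, 154) - 18*Z(D(8, f(5))) = (65 + 154) - 18*(-1)/7 = 219 - 1*(-18/7) = 219 + 18/7 = 1551/7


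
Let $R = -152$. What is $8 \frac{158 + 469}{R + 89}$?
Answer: $- \frac{1672}{21} \approx -79.619$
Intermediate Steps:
$8 \frac{158 + 469}{R + 89} = 8 \frac{158 + 469}{-152 + 89} = 8 \frac{627}{-63} = 8 \cdot 627 \left(- \frac{1}{63}\right) = 8 \left(- \frac{209}{21}\right) = - \frac{1672}{21}$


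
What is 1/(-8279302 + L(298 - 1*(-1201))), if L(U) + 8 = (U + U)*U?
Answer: -1/3785308 ≈ -2.6418e-7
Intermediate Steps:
L(U) = -8 + 2*U² (L(U) = -8 + (U + U)*U = -8 + (2*U)*U = -8 + 2*U²)
1/(-8279302 + L(298 - 1*(-1201))) = 1/(-8279302 + (-8 + 2*(298 - 1*(-1201))²)) = 1/(-8279302 + (-8 + 2*(298 + 1201)²)) = 1/(-8279302 + (-8 + 2*1499²)) = 1/(-8279302 + (-8 + 2*2247001)) = 1/(-8279302 + (-8 + 4494002)) = 1/(-8279302 + 4493994) = 1/(-3785308) = -1/3785308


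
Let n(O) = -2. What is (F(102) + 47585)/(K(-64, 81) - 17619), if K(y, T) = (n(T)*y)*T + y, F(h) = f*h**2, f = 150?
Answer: -321637/1463 ≈ -219.85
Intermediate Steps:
F(h) = 150*h**2
K(y, T) = y - 2*T*y (K(y, T) = (-2*y)*T + y = -2*T*y + y = y - 2*T*y)
(F(102) + 47585)/(K(-64, 81) - 17619) = (150*102**2 + 47585)/(-64*(1 - 2*81) - 17619) = (150*10404 + 47585)/(-64*(1 - 162) - 17619) = (1560600 + 47585)/(-64*(-161) - 17619) = 1608185/(10304 - 17619) = 1608185/(-7315) = 1608185*(-1/7315) = -321637/1463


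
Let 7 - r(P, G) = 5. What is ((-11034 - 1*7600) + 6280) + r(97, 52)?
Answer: -12352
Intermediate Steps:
r(P, G) = 2 (r(P, G) = 7 - 1*5 = 7 - 5 = 2)
((-11034 - 1*7600) + 6280) + r(97, 52) = ((-11034 - 1*7600) + 6280) + 2 = ((-11034 - 7600) + 6280) + 2 = (-18634 + 6280) + 2 = -12354 + 2 = -12352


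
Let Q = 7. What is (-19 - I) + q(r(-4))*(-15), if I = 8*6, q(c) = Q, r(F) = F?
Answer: -172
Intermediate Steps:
q(c) = 7
I = 48
(-19 - I) + q(r(-4))*(-15) = (-19 - 1*48) + 7*(-15) = (-19 - 48) - 105 = -67 - 105 = -172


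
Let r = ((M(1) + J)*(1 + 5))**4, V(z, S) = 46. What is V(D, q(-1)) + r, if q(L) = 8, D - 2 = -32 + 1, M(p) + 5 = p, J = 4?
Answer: 46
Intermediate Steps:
M(p) = -5 + p
D = -29 (D = 2 + (-32 + 1) = 2 - 31 = -29)
r = 0 (r = (((-5 + 1) + 4)*(1 + 5))**4 = ((-4 + 4)*6)**4 = (0*6)**4 = 0**4 = 0)
V(D, q(-1)) + r = 46 + 0 = 46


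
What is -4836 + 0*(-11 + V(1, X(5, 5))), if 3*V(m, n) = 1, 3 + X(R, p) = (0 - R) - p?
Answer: -4836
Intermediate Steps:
X(R, p) = -3 - R - p (X(R, p) = -3 + ((0 - R) - p) = -3 + (-R - p) = -3 - R - p)
V(m, n) = ⅓ (V(m, n) = (⅓)*1 = ⅓)
-4836 + 0*(-11 + V(1, X(5, 5))) = -4836 + 0*(-11 + ⅓) = -4836 + 0*(-32/3) = -4836 + 0 = -4836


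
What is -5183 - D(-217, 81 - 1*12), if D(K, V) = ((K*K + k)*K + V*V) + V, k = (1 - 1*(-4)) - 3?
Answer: 10208734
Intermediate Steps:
k = 2 (k = (1 + 4) - 3 = 5 - 3 = 2)
D(K, V) = V + V² + K*(2 + K²) (D(K, V) = ((K*K + 2)*K + V*V) + V = ((K² + 2)*K + V²) + V = ((2 + K²)*K + V²) + V = (K*(2 + K²) + V²) + V = (V² + K*(2 + K²)) + V = V + V² + K*(2 + K²))
-5183 - D(-217, 81 - 1*12) = -5183 - ((81 - 1*12) + (-217)³ + (81 - 1*12)² + 2*(-217)) = -5183 - ((81 - 12) - 10218313 + (81 - 12)² - 434) = -5183 - (69 - 10218313 + 69² - 434) = -5183 - (69 - 10218313 + 4761 - 434) = -5183 - 1*(-10213917) = -5183 + 10213917 = 10208734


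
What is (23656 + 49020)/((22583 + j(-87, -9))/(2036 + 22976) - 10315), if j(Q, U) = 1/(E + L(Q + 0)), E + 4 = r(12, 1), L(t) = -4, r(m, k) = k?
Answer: -244700092/34727565 ≈ -7.0463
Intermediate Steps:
E = -3 (E = -4 + 1 = -3)
j(Q, U) = -⅐ (j(Q, U) = 1/(-3 - 4) = 1/(-7) = -⅐)
(23656 + 49020)/((22583 + j(-87, -9))/(2036 + 22976) - 10315) = (23656 + 49020)/((22583 - ⅐)/(2036 + 22976) - 10315) = 72676/((158080/7)/25012 - 10315) = 72676/((158080/7)*(1/25012) - 10315) = 72676/(3040/3367 - 10315) = 72676/(-34727565/3367) = 72676*(-3367/34727565) = -244700092/34727565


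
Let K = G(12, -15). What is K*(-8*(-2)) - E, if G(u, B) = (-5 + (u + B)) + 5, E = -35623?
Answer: 35575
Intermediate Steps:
G(u, B) = B + u (G(u, B) = (-5 + (B + u)) + 5 = (-5 + B + u) + 5 = B + u)
K = -3 (K = -15 + 12 = -3)
K*(-8*(-2)) - E = -(-24)*(-2) - 1*(-35623) = -3*16 + 35623 = -48 + 35623 = 35575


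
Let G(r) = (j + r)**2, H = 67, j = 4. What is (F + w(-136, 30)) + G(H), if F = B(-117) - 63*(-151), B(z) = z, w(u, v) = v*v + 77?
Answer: 15414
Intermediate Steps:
w(u, v) = 77 + v**2 (w(u, v) = v**2 + 77 = 77 + v**2)
G(r) = (4 + r)**2
F = 9396 (F = -117 - 63*(-151) = -117 + 9513 = 9396)
(F + w(-136, 30)) + G(H) = (9396 + (77 + 30**2)) + (4 + 67)**2 = (9396 + (77 + 900)) + 71**2 = (9396 + 977) + 5041 = 10373 + 5041 = 15414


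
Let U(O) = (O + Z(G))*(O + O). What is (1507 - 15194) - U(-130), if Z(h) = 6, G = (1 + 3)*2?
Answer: -45927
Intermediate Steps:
G = 8 (G = 4*2 = 8)
U(O) = 2*O*(6 + O) (U(O) = (O + 6)*(O + O) = (6 + O)*(2*O) = 2*O*(6 + O))
(1507 - 15194) - U(-130) = (1507 - 15194) - 2*(-130)*(6 - 130) = -13687 - 2*(-130)*(-124) = -13687 - 1*32240 = -13687 - 32240 = -45927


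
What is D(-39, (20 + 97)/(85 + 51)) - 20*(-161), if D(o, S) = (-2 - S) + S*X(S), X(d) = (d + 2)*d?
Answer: 8097898397/2515456 ≈ 3219.3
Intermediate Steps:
X(d) = d*(2 + d) (X(d) = (2 + d)*d = d*(2 + d))
D(o, S) = -2 - S + S²*(2 + S) (D(o, S) = (-2 - S) + S*(S*(2 + S)) = (-2 - S) + S²*(2 + S) = -2 - S + S²*(2 + S))
D(-39, (20 + 97)/(85 + 51)) - 20*(-161) = (-2 - (20 + 97)/(85 + 51) + ((20 + 97)/(85 + 51))²*(2 + (20 + 97)/(85 + 51))) - 20*(-161) = (-2 - 117/136 + (117/136)²*(2 + 117/136)) - 1*(-3220) = (-2 - 117/136 + (117*(1/136))²*(2 + 117*(1/136))) + 3220 = (-2 - 1*117/136 + (117/136)²*(2 + 117/136)) + 3220 = (-2 - 117/136 + (13689/18496)*(389/136)) + 3220 = (-2 - 117/136 + 5325021/2515456) + 3220 = -1869923/2515456 + 3220 = 8097898397/2515456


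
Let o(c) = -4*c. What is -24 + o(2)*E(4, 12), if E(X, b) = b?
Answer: -120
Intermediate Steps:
-24 + o(2)*E(4, 12) = -24 - 4*2*12 = -24 - 8*12 = -24 - 96 = -120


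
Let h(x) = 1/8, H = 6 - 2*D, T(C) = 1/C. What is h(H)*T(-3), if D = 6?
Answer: -1/24 ≈ -0.041667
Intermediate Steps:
H = -6 (H = 6 - 2*6 = 6 - 12 = -6)
h(x) = ⅛
h(H)*T(-3) = (⅛)/(-3) = (⅛)*(-⅓) = -1/24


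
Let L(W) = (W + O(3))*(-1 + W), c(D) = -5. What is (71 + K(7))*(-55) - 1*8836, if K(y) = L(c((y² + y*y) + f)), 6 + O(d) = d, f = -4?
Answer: -15381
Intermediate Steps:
O(d) = -6 + d
L(W) = (-1 + W)*(-3 + W) (L(W) = (W + (-6 + 3))*(-1 + W) = (W - 3)*(-1 + W) = (-3 + W)*(-1 + W) = (-1 + W)*(-3 + W))
K(y) = 48 (K(y) = 3 + (-5)² - 4*(-5) = 3 + 25 + 20 = 48)
(71 + K(7))*(-55) - 1*8836 = (71 + 48)*(-55) - 1*8836 = 119*(-55) - 8836 = -6545 - 8836 = -15381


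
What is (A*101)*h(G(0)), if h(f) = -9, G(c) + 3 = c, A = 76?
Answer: -69084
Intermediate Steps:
G(c) = -3 + c
(A*101)*h(G(0)) = (76*101)*(-9) = 7676*(-9) = -69084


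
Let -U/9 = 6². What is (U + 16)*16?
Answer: -4928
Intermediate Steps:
U = -324 (U = -9*6² = -9*36 = -324)
(U + 16)*16 = (-324 + 16)*16 = -308*16 = -4928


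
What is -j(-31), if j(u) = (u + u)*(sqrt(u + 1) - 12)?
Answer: -744 + 62*I*sqrt(30) ≈ -744.0 + 339.59*I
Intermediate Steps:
j(u) = 2*u*(-12 + sqrt(1 + u)) (j(u) = (2*u)*(sqrt(1 + u) - 12) = (2*u)*(-12 + sqrt(1 + u)) = 2*u*(-12 + sqrt(1 + u)))
-j(-31) = -2*(-31)*(-12 + sqrt(1 - 31)) = -2*(-31)*(-12 + sqrt(-30)) = -2*(-31)*(-12 + I*sqrt(30)) = -(744 - 62*I*sqrt(30)) = -744 + 62*I*sqrt(30)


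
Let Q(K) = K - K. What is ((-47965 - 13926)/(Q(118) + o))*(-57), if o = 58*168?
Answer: 1175929/3248 ≈ 362.05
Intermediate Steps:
Q(K) = 0
o = 9744
((-47965 - 13926)/(Q(118) + o))*(-57) = ((-47965 - 13926)/(0 + 9744))*(-57) = -61891/9744*(-57) = 1175929/3248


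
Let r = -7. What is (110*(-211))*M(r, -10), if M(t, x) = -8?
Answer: 185680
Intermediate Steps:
(110*(-211))*M(r, -10) = (110*(-211))*(-8) = -23210*(-8) = 185680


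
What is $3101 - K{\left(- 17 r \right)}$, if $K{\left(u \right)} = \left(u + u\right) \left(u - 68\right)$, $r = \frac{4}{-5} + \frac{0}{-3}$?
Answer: $\frac{114517}{25} \approx 4580.7$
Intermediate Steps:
$r = - \frac{4}{5}$ ($r = 4 \left(- \frac{1}{5}\right) + 0 \left(- \frac{1}{3}\right) = - \frac{4}{5} + 0 = - \frac{4}{5} \approx -0.8$)
$K{\left(u \right)} = 2 u \left(-68 + u\right)$
$3101 - K{\left(- 17 r \right)} = 3101 - 2 \left(\left(-17\right) \left(- \frac{4}{5}\right)\right) \left(-68 - - \frac{68}{5}\right) = 3101 - 2 \cdot \frac{68}{5} \left(-68 + \frac{68}{5}\right) = 3101 - 2 \cdot \frac{68}{5} \left(- \frac{272}{5}\right) = 3101 - - \frac{36992}{25} = 3101 + \frac{36992}{25} = \frac{114517}{25}$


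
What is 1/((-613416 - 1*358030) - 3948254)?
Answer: -1/4919700 ≈ -2.0326e-7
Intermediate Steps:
1/((-613416 - 1*358030) - 3948254) = 1/((-613416 - 358030) - 3948254) = 1/(-971446 - 3948254) = 1/(-4919700) = -1/4919700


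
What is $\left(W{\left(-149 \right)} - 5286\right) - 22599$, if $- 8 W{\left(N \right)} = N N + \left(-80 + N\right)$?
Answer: $- \frac{61263}{2} \approx -30632.0$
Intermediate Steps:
$W{\left(N \right)} = 10 - \frac{N}{8} - \frac{N^{2}}{8}$ ($W{\left(N \right)} = - \frac{N N + \left(-80 + N\right)}{8} = - \frac{N^{2} + \left(-80 + N\right)}{8} = - \frac{-80 + N + N^{2}}{8} = 10 - \frac{N}{8} - \frac{N^{2}}{8}$)
$\left(W{\left(-149 \right)} - 5286\right) - 22599 = \left(\left(10 - - \frac{149}{8} - \frac{\left(-149\right)^{2}}{8}\right) - 5286\right) - 22599 = \left(\left(10 + \frac{149}{8} - \frac{22201}{8}\right) - 5286\right) - 22599 = \left(- \frac{5493}{2} - 5286\right) - 22599 = - \frac{16065}{2} - 22599 = - \frac{61263}{2}$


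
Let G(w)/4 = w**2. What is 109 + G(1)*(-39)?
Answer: -47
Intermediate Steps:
G(w) = 4*w**2
109 + G(1)*(-39) = 109 + (4*1**2)*(-39) = 109 + (4*1)*(-39) = 109 + 4*(-39) = 109 - 156 = -47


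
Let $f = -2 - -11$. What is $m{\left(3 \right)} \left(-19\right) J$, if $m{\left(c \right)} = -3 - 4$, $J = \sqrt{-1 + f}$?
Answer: $266 \sqrt{2} \approx 376.18$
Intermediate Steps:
$f = 9$ ($f = -2 + 11 = 9$)
$J = 2 \sqrt{2}$ ($J = \sqrt{-1 + 9} = \sqrt{8} = 2 \sqrt{2} \approx 2.8284$)
$m{\left(c \right)} = -7$ ($m{\left(c \right)} = -3 - 4 = -7$)
$m{\left(3 \right)} \left(-19\right) J = \left(-7\right) \left(-19\right) 2 \sqrt{2} = 133 \cdot 2 \sqrt{2} = 266 \sqrt{2}$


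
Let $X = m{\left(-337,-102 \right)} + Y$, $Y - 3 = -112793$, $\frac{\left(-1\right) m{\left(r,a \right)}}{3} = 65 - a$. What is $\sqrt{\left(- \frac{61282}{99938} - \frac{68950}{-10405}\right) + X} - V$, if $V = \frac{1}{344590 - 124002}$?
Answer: $- \frac{1}{220588} + \frac{i \sqrt{1224948511970375222190}}{103985489} \approx -4.5333 \cdot 10^{-6} + 336.58 i$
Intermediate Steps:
$m{\left(r,a \right)} = -195 + 3 a$ ($m{\left(r,a \right)} = - 3 \left(65 - a\right) = -195 + 3 a$)
$Y = -112790$ ($Y = 3 - 112793 = -112790$)
$X = -113291$ ($X = \left(-195 + 3 \left(-102\right)\right) - 112790 = \left(-195 - 306\right) - 112790 = -501 - 112790 = -113291$)
$V = \frac{1}{220588} \approx 4.5333 \cdot 10^{-6}$
$\sqrt{\left(- \frac{61282}{99938} - \frac{68950}{-10405}\right) + X} - V = \sqrt{\left(- \frac{61282}{99938} - \frac{68950}{-10405}\right) - 113291} - \frac{1}{220588} = \sqrt{\left(\left(-61282\right) \frac{1}{99938} - - \frac{13790}{2081}\right) - 113291} - \frac{1}{220588} = \sqrt{\left(- \frac{30641}{49969} + \frac{13790}{2081}\right) - 113291} - \frac{1}{220588} = \sqrt{\frac{625308589}{103985489} - 113291} - \frac{1}{220588} = \sqrt{- \frac{11779994725710}{103985489}} - \frac{1}{220588} = \frac{i \sqrt{1224948511970375222190}}{103985489} - \frac{1}{220588} = - \frac{1}{220588} + \frac{i \sqrt{1224948511970375222190}}{103985489}$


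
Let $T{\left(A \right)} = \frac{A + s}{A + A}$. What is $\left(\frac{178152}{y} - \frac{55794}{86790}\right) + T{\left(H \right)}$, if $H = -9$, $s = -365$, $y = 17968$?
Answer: $\frac{8786448709}{292395510} \approx 30.05$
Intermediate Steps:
$T{\left(A \right)} = \frac{-365 + A}{2 A}$ ($T{\left(A \right)} = \frac{A - 365}{A + A} = \frac{-365 + A}{2 A}$)
$\left(\frac{178152}{y} - \frac{55794}{86790}\right) + T{\left(H \right)} = \left(\frac{178152}{17968} - \frac{55794}{86790}\right) + \frac{-365 - 9}{2 \left(-9\right)} = \left(178152 \cdot \frac{1}{17968} - \frac{9299}{14465}\right) + \frac{1}{2} \left(- \frac{1}{9}\right) \left(-374\right) = \left(\frac{22269}{2246} - \frac{9299}{14465}\right) + \frac{187}{9} = \frac{301235531}{32488390} + \frac{187}{9} = \frac{8786448709}{292395510}$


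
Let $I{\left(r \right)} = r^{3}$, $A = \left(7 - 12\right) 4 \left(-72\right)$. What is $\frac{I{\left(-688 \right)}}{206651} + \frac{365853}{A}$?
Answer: $- \frac{131115826459}{99192480} \approx -1321.8$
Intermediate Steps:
$A = 1440$ ($A = \left(7 - 12\right) 4 \left(-72\right) = \left(-5\right) 4 \left(-72\right) = \left(-20\right) \left(-72\right) = 1440$)
$\frac{I{\left(-688 \right)}}{206651} + \frac{365853}{A} = \frac{\left(-688\right)^{3}}{206651} + \frac{365853}{1440} = \left(-325660672\right) \frac{1}{206651} + 365853 \cdot \frac{1}{1440} = - \frac{325660672}{206651} + \frac{121951}{480} = - \frac{131115826459}{99192480}$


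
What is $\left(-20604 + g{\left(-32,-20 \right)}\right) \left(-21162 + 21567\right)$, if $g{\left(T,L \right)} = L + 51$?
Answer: $-8332065$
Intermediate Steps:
$g{\left(T,L \right)} = 51 + L$
$\left(-20604 + g{\left(-32,-20 \right)}\right) \left(-21162 + 21567\right) = \left(-20604 + \left(51 - 20\right)\right) \left(-21162 + 21567\right) = \left(-20604 + 31\right) 405 = \left(-20573\right) 405 = -8332065$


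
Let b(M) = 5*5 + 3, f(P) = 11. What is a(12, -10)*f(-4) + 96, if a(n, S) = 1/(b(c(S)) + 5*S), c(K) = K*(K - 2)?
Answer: 191/2 ≈ 95.500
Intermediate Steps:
c(K) = K*(-2 + K)
b(M) = 28 (b(M) = 25 + 3 = 28)
a(n, S) = 1/(28 + 5*S)
a(12, -10)*f(-4) + 96 = 11/(28 + 5*(-10)) + 96 = 11/(28 - 50) + 96 = 11/(-22) + 96 = -1/22*11 + 96 = -½ + 96 = 191/2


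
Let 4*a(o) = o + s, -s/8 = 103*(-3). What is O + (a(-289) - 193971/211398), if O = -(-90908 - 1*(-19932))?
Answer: 10079573957/140932 ≈ 71521.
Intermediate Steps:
O = 70976 (O = -(-90908 + 19932) = -1*(-70976) = 70976)
s = 2472 (s = -824*(-3) = -8*(-309) = 2472)
a(o) = 618 + o/4 (a(o) = (o + 2472)/4 = (2472 + o)/4 = 618 + o/4)
O + (a(-289) - 193971/211398) = 70976 + ((618 + (¼)*(-289)) - 193971/211398) = 70976 + ((618 - 289/4) - 193971/211398) = 70976 + (2183/4 - 1*64657/70466) = 70976 + (2183/4 - 64657/70466) = 70976 + 76784325/140932 = 10079573957/140932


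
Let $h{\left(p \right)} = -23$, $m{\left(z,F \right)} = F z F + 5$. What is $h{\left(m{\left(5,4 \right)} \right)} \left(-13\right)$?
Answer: $299$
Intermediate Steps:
$m{\left(z,F \right)} = 5 + z F^{2}$ ($m{\left(z,F \right)} = z F^{2} + 5 = 5 + z F^{2}$)
$h{\left(m{\left(5,4 \right)} \right)} \left(-13\right) = \left(-23\right) \left(-13\right) = 299$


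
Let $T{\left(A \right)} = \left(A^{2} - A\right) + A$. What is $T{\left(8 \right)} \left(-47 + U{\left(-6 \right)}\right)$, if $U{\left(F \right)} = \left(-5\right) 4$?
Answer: $-4288$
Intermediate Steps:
$T{\left(A \right)} = A^{2}$
$U{\left(F \right)} = -20$
$T{\left(8 \right)} \left(-47 + U{\left(-6 \right)}\right) = 8^{2} \left(-47 - 20\right) = 64 \left(-67\right) = -4288$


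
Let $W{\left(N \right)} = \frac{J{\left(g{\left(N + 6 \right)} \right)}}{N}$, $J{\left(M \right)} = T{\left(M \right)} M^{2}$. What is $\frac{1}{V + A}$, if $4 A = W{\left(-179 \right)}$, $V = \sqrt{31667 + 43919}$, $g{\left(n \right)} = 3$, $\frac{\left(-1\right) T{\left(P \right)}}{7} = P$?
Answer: $- \frac{19332}{5535654385} + \frac{512656 \sqrt{75586}}{38749580695} \approx 0.0036338$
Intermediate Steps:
$T{\left(P \right)} = - 7 P$
$J{\left(M \right)} = - 7 M^{3}$ ($J{\left(M \right)} = - 7 M M^{2} = - 7 M^{3}$)
$V = \sqrt{75586} \approx 274.93$
$W{\left(N \right)} = - \frac{189}{N}$ ($W{\left(N \right)} = \frac{\left(-7\right) 3^{3}}{N} = \frac{\left(-7\right) 27}{N} = - \frac{189}{N}$)
$A = \frac{189}{716}$ ($A = \frac{\left(-189\right) \frac{1}{-179}}{4} = \frac{\left(-189\right) \left(- \frac{1}{179}\right)}{4} = \frac{1}{4} \cdot \frac{189}{179} = \frac{189}{716} \approx 0.26397$)
$\frac{1}{V + A} = \frac{1}{\sqrt{75586} + \frac{189}{716}} = \frac{1}{\frac{189}{716} + \sqrt{75586}}$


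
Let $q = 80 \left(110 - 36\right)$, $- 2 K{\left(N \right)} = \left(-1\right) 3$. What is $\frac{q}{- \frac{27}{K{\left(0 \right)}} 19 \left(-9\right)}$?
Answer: $\frac{2960}{1539} \approx 1.9233$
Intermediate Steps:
$K{\left(N \right)} = \frac{3}{2}$ ($K{\left(N \right)} = - \frac{\left(-1\right) 3}{2} = \left(- \frac{1}{2}\right) \left(-3\right) = \frac{3}{2}$)
$q = 5920$ ($q = 80 \cdot 74 = 5920$)
$\frac{q}{- \frac{27}{K{\left(0 \right)}} 19 \left(-9\right)} = \frac{5920}{- \frac{27}{\frac{3}{2}} \cdot 19 \left(-9\right)} = \frac{5920}{\left(-27\right) \frac{2}{3} \cdot 19 \left(-9\right)} = \frac{5920}{\left(-18\right) 19 \left(-9\right)} = \frac{5920}{\left(-342\right) \left(-9\right)} = \frac{5920}{3078} = 5920 \cdot \frac{1}{3078} = \frac{2960}{1539}$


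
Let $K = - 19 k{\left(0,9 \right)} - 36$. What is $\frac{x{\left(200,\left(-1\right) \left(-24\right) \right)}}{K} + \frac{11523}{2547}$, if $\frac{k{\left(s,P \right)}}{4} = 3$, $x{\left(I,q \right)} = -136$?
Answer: $\frac{47062}{9339} \approx 5.0393$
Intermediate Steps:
$k{\left(s,P \right)} = 12$ ($k{\left(s,P \right)} = 4 \cdot 3 = 12$)
$K = -264$ ($K = \left(-19\right) 12 - 36 = -228 - 36 = -264$)
$\frac{x{\left(200,\left(-1\right) \left(-24\right) \right)}}{K} + \frac{11523}{2547} = - \frac{136}{-264} + \frac{11523}{2547} = \left(-136\right) \left(- \frac{1}{264}\right) + 11523 \cdot \frac{1}{2547} = \frac{17}{33} + \frac{3841}{849} = \frac{47062}{9339}$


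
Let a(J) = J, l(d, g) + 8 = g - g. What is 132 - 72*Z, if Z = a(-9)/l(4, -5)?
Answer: 51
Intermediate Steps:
l(d, g) = -8 (l(d, g) = -8 + (g - g) = -8 + 0 = -8)
Z = 9/8 (Z = -9/(-8) = -9*(-⅛) = 9/8 ≈ 1.1250)
132 - 72*Z = 132 - 72*9/8 = 132 - 81 = 51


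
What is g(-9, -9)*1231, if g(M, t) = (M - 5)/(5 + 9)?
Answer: -1231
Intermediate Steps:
g(M, t) = -5/14 + M/14 (g(M, t) = (-5 + M)/14 = (-5 + M)*(1/14) = -5/14 + M/14)
g(-9, -9)*1231 = (-5/14 + (1/14)*(-9))*1231 = (-5/14 - 9/14)*1231 = -1*1231 = -1231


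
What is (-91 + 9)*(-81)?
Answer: 6642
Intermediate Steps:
(-91 + 9)*(-81) = -82*(-81) = 6642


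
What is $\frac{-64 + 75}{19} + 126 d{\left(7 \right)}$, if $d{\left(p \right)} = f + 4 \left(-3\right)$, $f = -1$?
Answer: $- \frac{31111}{19} \approx -1637.4$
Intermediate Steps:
$d{\left(p \right)} = -13$ ($d{\left(p \right)} = -1 + 4 \left(-3\right) = -1 - 12 = -13$)
$\frac{-64 + 75}{19} + 126 d{\left(7 \right)} = \frac{-64 + 75}{19} + 126 \left(-13\right) = 11 \cdot \frac{1}{19} - 1638 = \frac{11}{19} - 1638 = - \frac{31111}{19}$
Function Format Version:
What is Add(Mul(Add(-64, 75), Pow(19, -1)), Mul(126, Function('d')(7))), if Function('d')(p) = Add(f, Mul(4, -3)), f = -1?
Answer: Rational(-31111, 19) ≈ -1637.4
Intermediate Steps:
Function('d')(p) = -13 (Function('d')(p) = Add(-1, Mul(4, -3)) = Add(-1, -12) = -13)
Add(Mul(Add(-64, 75), Pow(19, -1)), Mul(126, Function('d')(7))) = Add(Mul(Add(-64, 75), Pow(19, -1)), Mul(126, -13)) = Add(Mul(11, Rational(1, 19)), -1638) = Add(Rational(11, 19), -1638) = Rational(-31111, 19)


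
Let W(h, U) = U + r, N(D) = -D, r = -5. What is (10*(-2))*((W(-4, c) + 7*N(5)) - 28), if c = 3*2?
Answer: 1240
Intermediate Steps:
c = 6
W(h, U) = -5 + U (W(h, U) = U - 5 = -5 + U)
(10*(-2))*((W(-4, c) + 7*N(5)) - 28) = (10*(-2))*(((-5 + 6) + 7*(-1*5)) - 28) = -20*((1 + 7*(-5)) - 28) = -20*((1 - 35) - 28) = -20*(-34 - 28) = -20*(-62) = 1240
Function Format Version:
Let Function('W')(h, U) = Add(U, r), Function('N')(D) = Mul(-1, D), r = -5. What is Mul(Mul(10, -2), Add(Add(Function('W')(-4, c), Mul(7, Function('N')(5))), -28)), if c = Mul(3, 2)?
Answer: 1240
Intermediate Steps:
c = 6
Function('W')(h, U) = Add(-5, U) (Function('W')(h, U) = Add(U, -5) = Add(-5, U))
Mul(Mul(10, -2), Add(Add(Function('W')(-4, c), Mul(7, Function('N')(5))), -28)) = Mul(Mul(10, -2), Add(Add(Add(-5, 6), Mul(7, Mul(-1, 5))), -28)) = Mul(-20, Add(Add(1, Mul(7, -5)), -28)) = Mul(-20, Add(Add(1, -35), -28)) = Mul(-20, Add(-34, -28)) = Mul(-20, -62) = 1240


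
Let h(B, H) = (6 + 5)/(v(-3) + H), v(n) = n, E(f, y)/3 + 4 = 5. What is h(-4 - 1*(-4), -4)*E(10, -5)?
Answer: -33/7 ≈ -4.7143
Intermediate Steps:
E(f, y) = 3 (E(f, y) = -12 + 3*5 = -12 + 15 = 3)
h(B, H) = 11/(-3 + H) (h(B, H) = (6 + 5)/(-3 + H) = 11/(-3 + H))
h(-4 - 1*(-4), -4)*E(10, -5) = (11/(-3 - 4))*3 = (11/(-7))*3 = (11*(-⅐))*3 = -11/7*3 = -33/7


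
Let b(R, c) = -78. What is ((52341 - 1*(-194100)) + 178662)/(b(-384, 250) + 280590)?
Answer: 141701/93504 ≈ 1.5155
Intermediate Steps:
((52341 - 1*(-194100)) + 178662)/(b(-384, 250) + 280590) = ((52341 - 1*(-194100)) + 178662)/(-78 + 280590) = ((52341 + 194100) + 178662)/280512 = (246441 + 178662)*(1/280512) = 425103*(1/280512) = 141701/93504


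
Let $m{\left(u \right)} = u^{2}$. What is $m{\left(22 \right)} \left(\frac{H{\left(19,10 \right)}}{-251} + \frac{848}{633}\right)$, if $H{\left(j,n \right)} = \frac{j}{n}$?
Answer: $\frac{512181626}{794415} \approx 644.73$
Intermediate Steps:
$m{\left(22 \right)} \left(\frac{H{\left(19,10 \right)}}{-251} + \frac{848}{633}\right) = 22^{2} \left(\frac{19 \cdot \frac{1}{10}}{-251} + \frac{848}{633}\right) = 484 \left(19 \cdot \frac{1}{10} \left(- \frac{1}{251}\right) + 848 \cdot \frac{1}{633}\right) = 484 \left(\frac{19}{10} \left(- \frac{1}{251}\right) + \frac{848}{633}\right) = 484 \left(- \frac{19}{2510} + \frac{848}{633}\right) = 484 \cdot \frac{2116453}{1588830} = \frac{512181626}{794415}$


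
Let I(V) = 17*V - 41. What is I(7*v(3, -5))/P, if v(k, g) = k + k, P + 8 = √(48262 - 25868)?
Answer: 2692/11165 + 673*√22394/22330 ≈ 4.7513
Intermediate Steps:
P = -8 + √22394 (P = -8 + √(48262 - 25868) = -8 + √22394 ≈ 141.65)
v(k, g) = 2*k
I(V) = -41 + 17*V
I(7*v(3, -5))/P = (-41 + 17*(7*(2*3)))/(-8 + √22394) = (-41 + 17*(7*6))/(-8 + √22394) = (-41 + 17*42)/(-8 + √22394) = (-41 + 714)/(-8 + √22394) = 673/(-8 + √22394)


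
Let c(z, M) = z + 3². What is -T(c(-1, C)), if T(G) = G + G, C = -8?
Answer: -16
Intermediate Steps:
c(z, M) = 9 + z (c(z, M) = z + 9 = 9 + z)
T(G) = 2*G
-T(c(-1, C)) = -2*(9 - 1) = -2*8 = -1*16 = -16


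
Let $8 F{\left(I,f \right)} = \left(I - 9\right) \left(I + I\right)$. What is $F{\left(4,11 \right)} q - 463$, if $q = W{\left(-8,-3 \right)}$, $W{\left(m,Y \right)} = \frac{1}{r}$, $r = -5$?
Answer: $-462$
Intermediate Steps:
$F{\left(I,f \right)} = \frac{I \left(-9 + I\right)}{4}$ ($F{\left(I,f \right)} = \frac{\left(I - 9\right) \left(I + I\right)}{8} = \frac{\left(-9 + I\right) 2 I}{8} = \frac{2 I \left(-9 + I\right)}{8} = \frac{I \left(-9 + I\right)}{4}$)
$W{\left(m,Y \right)} = - \frac{1}{5}$ ($W{\left(m,Y \right)} = \frac{1}{-5} = - \frac{1}{5}$)
$q = - \frac{1}{5} \approx -0.2$
$F{\left(4,11 \right)} q - 463 = \frac{1}{4} \cdot 4 \left(-9 + 4\right) \left(- \frac{1}{5}\right) - 463 = \frac{1}{4} \cdot 4 \left(-5\right) \left(- \frac{1}{5}\right) - 463 = \left(-5\right) \left(- \frac{1}{5}\right) - 463 = 1 - 463 = -462$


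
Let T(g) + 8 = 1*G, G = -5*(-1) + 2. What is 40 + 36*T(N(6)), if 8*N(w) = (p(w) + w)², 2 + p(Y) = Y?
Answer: 4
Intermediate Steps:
G = 7 (G = 5 + 2 = 7)
p(Y) = -2 + Y
N(w) = (-2 + 2*w)²/8 (N(w) = ((-2 + w) + w)²/8 = (-2 + 2*w)²/8)
T(g) = -1 (T(g) = -8 + 1*7 = -8 + 7 = -1)
40 + 36*T(N(6)) = 40 + 36*(-1) = 40 - 36 = 4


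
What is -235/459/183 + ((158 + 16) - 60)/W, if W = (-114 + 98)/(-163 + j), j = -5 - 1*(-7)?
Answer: 770838589/671976 ≈ 1147.1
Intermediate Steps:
j = 2 (j = -5 + 7 = 2)
W = 16/161 (W = (-114 + 98)/(-163 + 2) = -16/(-161) = -16*(-1/161) = 16/161 ≈ 0.099379)
-235/459/183 + ((158 + 16) - 60)/W = -235/459/183 + ((158 + 16) - 60)/(16/161) = -235*1/459*(1/183) + (174 - 60)*(161/16) = -235/459*1/183 + 114*(161/16) = -235/83997 + 9177/8 = 770838589/671976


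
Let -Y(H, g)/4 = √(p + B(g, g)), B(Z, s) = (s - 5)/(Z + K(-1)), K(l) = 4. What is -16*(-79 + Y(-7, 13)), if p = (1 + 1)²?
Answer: 1264 + 128*√323/17 ≈ 1399.3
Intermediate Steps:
B(Z, s) = (-5 + s)/(4 + Z) (B(Z, s) = (s - 5)/(Z + 4) = (-5 + s)/(4 + Z))
p = 4 (p = 2² = 4)
Y(H, g) = -4*√(4 + (-5 + g)/(4 + g))
-16*(-79 + Y(-7, 13)) = -16*(-79 - 4*√(11 + 5*13)/√(4 + 13)) = -16*(-79 - 4*√17*√(11 + 65)/17) = -16*(-79 - 4*2*√323/17) = -16*(-79 - 8*√323/17) = 1264 + 128*√323/17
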